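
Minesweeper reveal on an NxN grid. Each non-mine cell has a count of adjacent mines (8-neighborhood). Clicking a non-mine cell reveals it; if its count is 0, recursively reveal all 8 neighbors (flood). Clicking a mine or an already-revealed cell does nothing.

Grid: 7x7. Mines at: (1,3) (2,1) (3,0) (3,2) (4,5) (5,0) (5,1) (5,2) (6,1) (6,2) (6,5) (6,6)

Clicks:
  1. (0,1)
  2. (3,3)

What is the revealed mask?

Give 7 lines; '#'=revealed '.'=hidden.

Answer: ###....
###....
.......
...#...
.......
.......
.......

Derivation:
Click 1 (0,1) count=0: revealed 6 new [(0,0) (0,1) (0,2) (1,0) (1,1) (1,2)] -> total=6
Click 2 (3,3) count=1: revealed 1 new [(3,3)] -> total=7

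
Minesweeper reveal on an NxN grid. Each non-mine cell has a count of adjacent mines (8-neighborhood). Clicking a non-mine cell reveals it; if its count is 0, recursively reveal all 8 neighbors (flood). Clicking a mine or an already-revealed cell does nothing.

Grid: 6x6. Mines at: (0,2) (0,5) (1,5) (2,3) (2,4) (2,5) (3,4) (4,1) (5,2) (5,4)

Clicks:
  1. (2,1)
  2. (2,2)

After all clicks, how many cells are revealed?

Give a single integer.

Click 1 (2,1) count=0: revealed 11 new [(0,0) (0,1) (1,0) (1,1) (1,2) (2,0) (2,1) (2,2) (3,0) (3,1) (3,2)] -> total=11
Click 2 (2,2) count=1: revealed 0 new [(none)] -> total=11

Answer: 11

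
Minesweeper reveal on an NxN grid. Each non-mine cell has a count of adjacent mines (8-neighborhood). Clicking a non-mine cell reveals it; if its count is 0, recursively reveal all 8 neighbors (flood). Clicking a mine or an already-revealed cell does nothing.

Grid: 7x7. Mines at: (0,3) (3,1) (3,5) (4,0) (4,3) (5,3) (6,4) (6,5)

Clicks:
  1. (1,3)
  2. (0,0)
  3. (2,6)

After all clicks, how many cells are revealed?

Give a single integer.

Click 1 (1,3) count=1: revealed 1 new [(1,3)] -> total=1
Click 2 (0,0) count=0: revealed 9 new [(0,0) (0,1) (0,2) (1,0) (1,1) (1,2) (2,0) (2,1) (2,2)] -> total=10
Click 3 (2,6) count=1: revealed 1 new [(2,6)] -> total=11

Answer: 11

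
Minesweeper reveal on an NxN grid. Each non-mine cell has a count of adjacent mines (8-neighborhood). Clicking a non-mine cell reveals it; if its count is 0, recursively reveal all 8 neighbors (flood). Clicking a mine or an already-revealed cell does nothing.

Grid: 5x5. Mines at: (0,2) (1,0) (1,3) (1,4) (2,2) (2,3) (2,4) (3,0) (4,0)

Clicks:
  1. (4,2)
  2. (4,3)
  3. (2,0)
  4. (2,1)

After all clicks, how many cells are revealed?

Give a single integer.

Click 1 (4,2) count=0: revealed 8 new [(3,1) (3,2) (3,3) (3,4) (4,1) (4,2) (4,3) (4,4)] -> total=8
Click 2 (4,3) count=0: revealed 0 new [(none)] -> total=8
Click 3 (2,0) count=2: revealed 1 new [(2,0)] -> total=9
Click 4 (2,1) count=3: revealed 1 new [(2,1)] -> total=10

Answer: 10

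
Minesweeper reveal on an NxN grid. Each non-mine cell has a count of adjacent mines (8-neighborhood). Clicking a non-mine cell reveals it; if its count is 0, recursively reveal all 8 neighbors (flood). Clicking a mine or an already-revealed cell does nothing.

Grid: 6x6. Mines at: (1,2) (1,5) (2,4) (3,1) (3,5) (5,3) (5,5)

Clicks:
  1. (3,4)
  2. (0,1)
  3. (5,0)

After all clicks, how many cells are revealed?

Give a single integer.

Answer: 8

Derivation:
Click 1 (3,4) count=2: revealed 1 new [(3,4)] -> total=1
Click 2 (0,1) count=1: revealed 1 new [(0,1)] -> total=2
Click 3 (5,0) count=0: revealed 6 new [(4,0) (4,1) (4,2) (5,0) (5,1) (5,2)] -> total=8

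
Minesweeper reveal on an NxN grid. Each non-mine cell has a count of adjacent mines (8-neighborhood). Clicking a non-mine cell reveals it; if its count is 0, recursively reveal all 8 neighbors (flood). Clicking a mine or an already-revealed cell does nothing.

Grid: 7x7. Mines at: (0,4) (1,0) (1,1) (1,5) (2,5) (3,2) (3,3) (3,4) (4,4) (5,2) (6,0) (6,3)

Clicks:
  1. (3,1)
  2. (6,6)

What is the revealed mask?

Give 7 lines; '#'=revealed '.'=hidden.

Answer: .......
.......
.......
.#...##
.....##
....###
....###

Derivation:
Click 1 (3,1) count=1: revealed 1 new [(3,1)] -> total=1
Click 2 (6,6) count=0: revealed 10 new [(3,5) (3,6) (4,5) (4,6) (5,4) (5,5) (5,6) (6,4) (6,5) (6,6)] -> total=11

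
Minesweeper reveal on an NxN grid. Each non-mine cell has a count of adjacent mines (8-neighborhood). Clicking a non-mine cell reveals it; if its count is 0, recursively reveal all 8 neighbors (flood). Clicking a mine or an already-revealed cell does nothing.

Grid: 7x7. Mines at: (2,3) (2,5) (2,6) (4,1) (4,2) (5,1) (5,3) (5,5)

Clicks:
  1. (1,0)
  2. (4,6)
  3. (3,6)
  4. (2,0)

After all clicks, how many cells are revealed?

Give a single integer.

Click 1 (1,0) count=0: revealed 20 new [(0,0) (0,1) (0,2) (0,3) (0,4) (0,5) (0,6) (1,0) (1,1) (1,2) (1,3) (1,4) (1,5) (1,6) (2,0) (2,1) (2,2) (3,0) (3,1) (3,2)] -> total=20
Click 2 (4,6) count=1: revealed 1 new [(4,6)] -> total=21
Click 3 (3,6) count=2: revealed 1 new [(3,6)] -> total=22
Click 4 (2,0) count=0: revealed 0 new [(none)] -> total=22

Answer: 22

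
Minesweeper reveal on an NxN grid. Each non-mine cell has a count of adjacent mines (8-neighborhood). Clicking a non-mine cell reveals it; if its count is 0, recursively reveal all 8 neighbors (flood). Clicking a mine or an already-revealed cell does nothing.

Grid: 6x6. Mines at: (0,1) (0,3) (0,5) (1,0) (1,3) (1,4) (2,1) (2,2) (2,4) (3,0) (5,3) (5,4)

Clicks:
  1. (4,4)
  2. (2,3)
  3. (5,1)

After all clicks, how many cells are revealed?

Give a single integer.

Click 1 (4,4) count=2: revealed 1 new [(4,4)] -> total=1
Click 2 (2,3) count=4: revealed 1 new [(2,3)] -> total=2
Click 3 (5,1) count=0: revealed 6 new [(4,0) (4,1) (4,2) (5,0) (5,1) (5,2)] -> total=8

Answer: 8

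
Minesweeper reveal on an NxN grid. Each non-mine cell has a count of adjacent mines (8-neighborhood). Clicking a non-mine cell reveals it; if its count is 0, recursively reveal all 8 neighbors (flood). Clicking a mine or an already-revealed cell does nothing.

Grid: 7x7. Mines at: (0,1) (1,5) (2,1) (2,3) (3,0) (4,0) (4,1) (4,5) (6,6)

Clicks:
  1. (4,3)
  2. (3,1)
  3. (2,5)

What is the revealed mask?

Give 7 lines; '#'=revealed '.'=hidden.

Click 1 (4,3) count=0: revealed 18 new [(3,2) (3,3) (3,4) (4,2) (4,3) (4,4) (5,0) (5,1) (5,2) (5,3) (5,4) (5,5) (6,0) (6,1) (6,2) (6,3) (6,4) (6,5)] -> total=18
Click 2 (3,1) count=4: revealed 1 new [(3,1)] -> total=19
Click 3 (2,5) count=1: revealed 1 new [(2,5)] -> total=20

Answer: .......
.......
.....#.
.####..
..###..
######.
######.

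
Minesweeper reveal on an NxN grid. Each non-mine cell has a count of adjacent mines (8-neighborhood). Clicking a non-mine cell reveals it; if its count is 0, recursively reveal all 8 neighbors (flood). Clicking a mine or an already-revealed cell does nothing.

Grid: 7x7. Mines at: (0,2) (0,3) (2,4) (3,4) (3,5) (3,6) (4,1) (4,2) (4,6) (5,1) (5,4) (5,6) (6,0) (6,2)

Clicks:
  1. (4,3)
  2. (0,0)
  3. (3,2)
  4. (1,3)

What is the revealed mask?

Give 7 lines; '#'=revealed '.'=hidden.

Click 1 (4,3) count=3: revealed 1 new [(4,3)] -> total=1
Click 2 (0,0) count=0: revealed 14 new [(0,0) (0,1) (1,0) (1,1) (1,2) (1,3) (2,0) (2,1) (2,2) (2,3) (3,0) (3,1) (3,2) (3,3)] -> total=15
Click 3 (3,2) count=2: revealed 0 new [(none)] -> total=15
Click 4 (1,3) count=3: revealed 0 new [(none)] -> total=15

Answer: ##.....
####...
####...
####...
...#...
.......
.......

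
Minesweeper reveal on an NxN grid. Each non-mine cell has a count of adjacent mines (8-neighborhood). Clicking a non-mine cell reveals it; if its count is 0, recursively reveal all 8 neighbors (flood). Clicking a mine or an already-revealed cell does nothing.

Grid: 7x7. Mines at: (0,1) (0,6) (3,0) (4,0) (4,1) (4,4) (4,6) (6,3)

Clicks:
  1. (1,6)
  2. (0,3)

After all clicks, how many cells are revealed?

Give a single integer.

Answer: 22

Derivation:
Click 1 (1,6) count=1: revealed 1 new [(1,6)] -> total=1
Click 2 (0,3) count=0: revealed 21 new [(0,2) (0,3) (0,4) (0,5) (1,1) (1,2) (1,3) (1,4) (1,5) (2,1) (2,2) (2,3) (2,4) (2,5) (2,6) (3,1) (3,2) (3,3) (3,4) (3,5) (3,6)] -> total=22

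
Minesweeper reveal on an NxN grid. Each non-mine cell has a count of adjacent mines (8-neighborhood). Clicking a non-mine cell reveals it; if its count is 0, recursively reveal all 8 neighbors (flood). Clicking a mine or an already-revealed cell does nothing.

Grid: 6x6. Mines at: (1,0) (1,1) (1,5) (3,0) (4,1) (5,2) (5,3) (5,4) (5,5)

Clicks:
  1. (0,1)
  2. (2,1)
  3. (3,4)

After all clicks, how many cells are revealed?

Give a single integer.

Answer: 20

Derivation:
Click 1 (0,1) count=2: revealed 1 new [(0,1)] -> total=1
Click 2 (2,1) count=3: revealed 1 new [(2,1)] -> total=2
Click 3 (3,4) count=0: revealed 18 new [(0,2) (0,3) (0,4) (1,2) (1,3) (1,4) (2,2) (2,3) (2,4) (2,5) (3,2) (3,3) (3,4) (3,5) (4,2) (4,3) (4,4) (4,5)] -> total=20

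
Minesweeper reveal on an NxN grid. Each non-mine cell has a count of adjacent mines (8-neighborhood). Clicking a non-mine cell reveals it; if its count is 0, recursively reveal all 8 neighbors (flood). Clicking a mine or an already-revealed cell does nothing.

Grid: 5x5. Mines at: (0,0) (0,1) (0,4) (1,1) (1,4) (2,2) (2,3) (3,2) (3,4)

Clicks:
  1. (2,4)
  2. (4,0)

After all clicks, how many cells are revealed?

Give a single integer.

Answer: 7

Derivation:
Click 1 (2,4) count=3: revealed 1 new [(2,4)] -> total=1
Click 2 (4,0) count=0: revealed 6 new [(2,0) (2,1) (3,0) (3,1) (4,0) (4,1)] -> total=7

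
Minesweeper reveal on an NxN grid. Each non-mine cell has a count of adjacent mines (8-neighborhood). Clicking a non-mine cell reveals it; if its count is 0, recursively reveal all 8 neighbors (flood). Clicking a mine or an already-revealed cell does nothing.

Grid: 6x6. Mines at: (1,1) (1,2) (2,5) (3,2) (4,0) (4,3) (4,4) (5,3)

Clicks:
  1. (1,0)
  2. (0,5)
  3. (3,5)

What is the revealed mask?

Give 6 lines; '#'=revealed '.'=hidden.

Click 1 (1,0) count=1: revealed 1 new [(1,0)] -> total=1
Click 2 (0,5) count=0: revealed 6 new [(0,3) (0,4) (0,5) (1,3) (1,4) (1,5)] -> total=7
Click 3 (3,5) count=2: revealed 1 new [(3,5)] -> total=8

Answer: ...###
#..###
......
.....#
......
......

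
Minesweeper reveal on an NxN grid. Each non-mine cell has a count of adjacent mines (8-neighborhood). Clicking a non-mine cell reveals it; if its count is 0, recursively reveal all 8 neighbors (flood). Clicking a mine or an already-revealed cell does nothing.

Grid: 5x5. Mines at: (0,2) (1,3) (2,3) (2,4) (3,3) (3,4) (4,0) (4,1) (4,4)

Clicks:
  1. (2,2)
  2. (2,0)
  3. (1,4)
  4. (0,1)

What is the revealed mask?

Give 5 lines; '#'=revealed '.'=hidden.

Answer: ##...
###.#
###..
###..
.....

Derivation:
Click 1 (2,2) count=3: revealed 1 new [(2,2)] -> total=1
Click 2 (2,0) count=0: revealed 10 new [(0,0) (0,1) (1,0) (1,1) (1,2) (2,0) (2,1) (3,0) (3,1) (3,2)] -> total=11
Click 3 (1,4) count=3: revealed 1 new [(1,4)] -> total=12
Click 4 (0,1) count=1: revealed 0 new [(none)] -> total=12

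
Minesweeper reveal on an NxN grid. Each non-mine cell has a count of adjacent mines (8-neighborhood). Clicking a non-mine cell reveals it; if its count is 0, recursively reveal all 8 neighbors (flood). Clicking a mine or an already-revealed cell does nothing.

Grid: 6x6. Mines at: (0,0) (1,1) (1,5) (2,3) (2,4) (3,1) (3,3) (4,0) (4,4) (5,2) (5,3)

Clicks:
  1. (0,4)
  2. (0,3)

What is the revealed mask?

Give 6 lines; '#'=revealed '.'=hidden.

Answer: ..###.
..###.
......
......
......
......

Derivation:
Click 1 (0,4) count=1: revealed 1 new [(0,4)] -> total=1
Click 2 (0,3) count=0: revealed 5 new [(0,2) (0,3) (1,2) (1,3) (1,4)] -> total=6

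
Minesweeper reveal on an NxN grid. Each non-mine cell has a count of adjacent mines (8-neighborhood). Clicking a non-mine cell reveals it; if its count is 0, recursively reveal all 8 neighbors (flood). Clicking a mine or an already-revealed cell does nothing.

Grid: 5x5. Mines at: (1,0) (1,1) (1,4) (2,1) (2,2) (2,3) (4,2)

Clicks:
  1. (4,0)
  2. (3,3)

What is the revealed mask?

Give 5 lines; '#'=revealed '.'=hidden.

Answer: .....
.....
.....
##.#.
##...

Derivation:
Click 1 (4,0) count=0: revealed 4 new [(3,0) (3,1) (4,0) (4,1)] -> total=4
Click 2 (3,3) count=3: revealed 1 new [(3,3)] -> total=5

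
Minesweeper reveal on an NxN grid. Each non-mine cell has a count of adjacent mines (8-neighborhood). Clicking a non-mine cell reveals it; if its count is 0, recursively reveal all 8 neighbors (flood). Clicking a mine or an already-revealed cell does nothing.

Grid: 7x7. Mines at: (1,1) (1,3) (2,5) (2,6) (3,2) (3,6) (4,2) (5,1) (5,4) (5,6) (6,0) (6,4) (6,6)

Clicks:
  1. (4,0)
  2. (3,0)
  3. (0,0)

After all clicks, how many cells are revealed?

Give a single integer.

Answer: 7

Derivation:
Click 1 (4,0) count=1: revealed 1 new [(4,0)] -> total=1
Click 2 (3,0) count=0: revealed 5 new [(2,0) (2,1) (3,0) (3,1) (4,1)] -> total=6
Click 3 (0,0) count=1: revealed 1 new [(0,0)] -> total=7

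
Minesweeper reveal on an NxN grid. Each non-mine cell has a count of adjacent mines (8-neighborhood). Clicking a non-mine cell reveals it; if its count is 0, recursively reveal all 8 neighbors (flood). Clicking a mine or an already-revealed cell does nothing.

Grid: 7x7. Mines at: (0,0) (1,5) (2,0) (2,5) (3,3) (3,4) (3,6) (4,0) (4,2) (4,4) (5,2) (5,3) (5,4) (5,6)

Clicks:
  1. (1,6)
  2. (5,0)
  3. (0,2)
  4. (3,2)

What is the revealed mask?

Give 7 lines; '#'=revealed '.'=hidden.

Answer: .####..
.####.#
.####..
..#....
.......
#......
.......

Derivation:
Click 1 (1,6) count=2: revealed 1 new [(1,6)] -> total=1
Click 2 (5,0) count=1: revealed 1 new [(5,0)] -> total=2
Click 3 (0,2) count=0: revealed 12 new [(0,1) (0,2) (0,3) (0,4) (1,1) (1,2) (1,3) (1,4) (2,1) (2,2) (2,3) (2,4)] -> total=14
Click 4 (3,2) count=2: revealed 1 new [(3,2)] -> total=15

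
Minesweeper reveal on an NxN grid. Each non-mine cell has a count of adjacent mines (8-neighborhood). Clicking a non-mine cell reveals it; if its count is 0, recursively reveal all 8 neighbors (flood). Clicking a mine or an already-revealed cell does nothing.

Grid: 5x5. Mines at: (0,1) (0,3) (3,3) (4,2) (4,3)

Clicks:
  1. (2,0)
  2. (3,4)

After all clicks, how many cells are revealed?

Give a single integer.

Click 1 (2,0) count=0: revealed 11 new [(1,0) (1,1) (1,2) (2,0) (2,1) (2,2) (3,0) (3,1) (3,2) (4,0) (4,1)] -> total=11
Click 2 (3,4) count=2: revealed 1 new [(3,4)] -> total=12

Answer: 12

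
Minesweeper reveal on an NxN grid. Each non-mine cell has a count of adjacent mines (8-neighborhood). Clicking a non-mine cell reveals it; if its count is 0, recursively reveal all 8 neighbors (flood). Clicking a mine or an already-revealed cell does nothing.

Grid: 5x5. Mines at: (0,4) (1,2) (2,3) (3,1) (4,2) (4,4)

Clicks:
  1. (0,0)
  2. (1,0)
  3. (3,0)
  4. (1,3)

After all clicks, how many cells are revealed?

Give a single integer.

Answer: 8

Derivation:
Click 1 (0,0) count=0: revealed 6 new [(0,0) (0,1) (1,0) (1,1) (2,0) (2,1)] -> total=6
Click 2 (1,0) count=0: revealed 0 new [(none)] -> total=6
Click 3 (3,0) count=1: revealed 1 new [(3,0)] -> total=7
Click 4 (1,3) count=3: revealed 1 new [(1,3)] -> total=8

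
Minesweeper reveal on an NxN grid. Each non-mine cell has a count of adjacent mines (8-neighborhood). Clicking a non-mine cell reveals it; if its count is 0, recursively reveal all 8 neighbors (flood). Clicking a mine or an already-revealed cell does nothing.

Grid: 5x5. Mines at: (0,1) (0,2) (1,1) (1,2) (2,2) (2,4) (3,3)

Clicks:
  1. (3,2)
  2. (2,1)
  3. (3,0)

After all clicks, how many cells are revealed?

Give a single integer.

Answer: 8

Derivation:
Click 1 (3,2) count=2: revealed 1 new [(3,2)] -> total=1
Click 2 (2,1) count=3: revealed 1 new [(2,1)] -> total=2
Click 3 (3,0) count=0: revealed 6 new [(2,0) (3,0) (3,1) (4,0) (4,1) (4,2)] -> total=8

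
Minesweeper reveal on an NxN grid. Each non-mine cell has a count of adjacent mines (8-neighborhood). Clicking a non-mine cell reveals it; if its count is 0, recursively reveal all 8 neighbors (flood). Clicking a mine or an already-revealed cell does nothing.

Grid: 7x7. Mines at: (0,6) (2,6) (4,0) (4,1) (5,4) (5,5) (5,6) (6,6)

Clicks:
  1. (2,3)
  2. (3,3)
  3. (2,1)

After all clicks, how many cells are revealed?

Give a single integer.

Answer: 28

Derivation:
Click 1 (2,3) count=0: revealed 28 new [(0,0) (0,1) (0,2) (0,3) (0,4) (0,5) (1,0) (1,1) (1,2) (1,3) (1,4) (1,5) (2,0) (2,1) (2,2) (2,3) (2,4) (2,5) (3,0) (3,1) (3,2) (3,3) (3,4) (3,5) (4,2) (4,3) (4,4) (4,5)] -> total=28
Click 2 (3,3) count=0: revealed 0 new [(none)] -> total=28
Click 3 (2,1) count=0: revealed 0 new [(none)] -> total=28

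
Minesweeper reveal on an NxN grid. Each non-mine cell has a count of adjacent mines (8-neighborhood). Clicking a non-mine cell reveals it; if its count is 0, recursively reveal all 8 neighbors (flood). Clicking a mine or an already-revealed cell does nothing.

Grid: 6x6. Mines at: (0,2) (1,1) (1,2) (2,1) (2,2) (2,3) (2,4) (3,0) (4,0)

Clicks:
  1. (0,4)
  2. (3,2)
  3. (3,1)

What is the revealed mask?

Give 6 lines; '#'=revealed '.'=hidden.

Answer: ...###
...###
......
.##...
......
......

Derivation:
Click 1 (0,4) count=0: revealed 6 new [(0,3) (0,4) (0,5) (1,3) (1,4) (1,5)] -> total=6
Click 2 (3,2) count=3: revealed 1 new [(3,2)] -> total=7
Click 3 (3,1) count=4: revealed 1 new [(3,1)] -> total=8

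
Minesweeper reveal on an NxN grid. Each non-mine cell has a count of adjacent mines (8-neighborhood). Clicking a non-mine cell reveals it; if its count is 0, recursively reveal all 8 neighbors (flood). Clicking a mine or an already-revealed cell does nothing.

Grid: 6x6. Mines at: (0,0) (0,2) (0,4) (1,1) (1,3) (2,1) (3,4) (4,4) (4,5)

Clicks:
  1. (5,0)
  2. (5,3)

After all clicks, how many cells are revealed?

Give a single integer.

Answer: 12

Derivation:
Click 1 (5,0) count=0: revealed 12 new [(3,0) (3,1) (3,2) (3,3) (4,0) (4,1) (4,2) (4,3) (5,0) (5,1) (5,2) (5,3)] -> total=12
Click 2 (5,3) count=1: revealed 0 new [(none)] -> total=12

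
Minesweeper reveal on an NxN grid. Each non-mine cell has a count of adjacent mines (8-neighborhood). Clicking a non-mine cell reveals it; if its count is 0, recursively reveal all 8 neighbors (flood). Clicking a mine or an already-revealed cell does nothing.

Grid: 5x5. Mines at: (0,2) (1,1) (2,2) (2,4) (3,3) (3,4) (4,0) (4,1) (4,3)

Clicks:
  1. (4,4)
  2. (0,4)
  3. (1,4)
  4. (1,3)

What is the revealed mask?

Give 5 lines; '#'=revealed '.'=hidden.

Answer: ...##
...##
.....
.....
....#

Derivation:
Click 1 (4,4) count=3: revealed 1 new [(4,4)] -> total=1
Click 2 (0,4) count=0: revealed 4 new [(0,3) (0,4) (1,3) (1,4)] -> total=5
Click 3 (1,4) count=1: revealed 0 new [(none)] -> total=5
Click 4 (1,3) count=3: revealed 0 new [(none)] -> total=5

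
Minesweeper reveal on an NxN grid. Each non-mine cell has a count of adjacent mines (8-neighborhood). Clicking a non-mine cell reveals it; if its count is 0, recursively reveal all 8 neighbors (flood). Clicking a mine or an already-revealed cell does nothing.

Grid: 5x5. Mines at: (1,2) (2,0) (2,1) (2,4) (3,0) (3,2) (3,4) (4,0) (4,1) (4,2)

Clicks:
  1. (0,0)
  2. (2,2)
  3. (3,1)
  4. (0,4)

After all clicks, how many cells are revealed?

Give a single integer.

Click 1 (0,0) count=0: revealed 4 new [(0,0) (0,1) (1,0) (1,1)] -> total=4
Click 2 (2,2) count=3: revealed 1 new [(2,2)] -> total=5
Click 3 (3,1) count=7: revealed 1 new [(3,1)] -> total=6
Click 4 (0,4) count=0: revealed 4 new [(0,3) (0,4) (1,3) (1,4)] -> total=10

Answer: 10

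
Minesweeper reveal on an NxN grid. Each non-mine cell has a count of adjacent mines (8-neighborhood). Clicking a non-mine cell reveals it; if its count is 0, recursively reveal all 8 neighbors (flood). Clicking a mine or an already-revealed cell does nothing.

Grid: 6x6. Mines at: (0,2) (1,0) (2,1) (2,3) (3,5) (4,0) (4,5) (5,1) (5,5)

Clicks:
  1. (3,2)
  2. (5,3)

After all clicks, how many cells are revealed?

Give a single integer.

Click 1 (3,2) count=2: revealed 1 new [(3,2)] -> total=1
Click 2 (5,3) count=0: revealed 8 new [(3,3) (3,4) (4,2) (4,3) (4,4) (5,2) (5,3) (5,4)] -> total=9

Answer: 9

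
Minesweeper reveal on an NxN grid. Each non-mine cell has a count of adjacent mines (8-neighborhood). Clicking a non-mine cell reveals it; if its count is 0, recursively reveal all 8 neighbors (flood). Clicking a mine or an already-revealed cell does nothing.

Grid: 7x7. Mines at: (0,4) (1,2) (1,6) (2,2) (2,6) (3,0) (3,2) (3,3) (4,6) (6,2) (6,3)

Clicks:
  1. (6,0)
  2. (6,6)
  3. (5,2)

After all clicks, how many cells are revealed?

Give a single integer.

Answer: 13

Derivation:
Click 1 (6,0) count=0: revealed 6 new [(4,0) (4,1) (5,0) (5,1) (6,0) (6,1)] -> total=6
Click 2 (6,6) count=0: revealed 6 new [(5,4) (5,5) (5,6) (6,4) (6,5) (6,6)] -> total=12
Click 3 (5,2) count=2: revealed 1 new [(5,2)] -> total=13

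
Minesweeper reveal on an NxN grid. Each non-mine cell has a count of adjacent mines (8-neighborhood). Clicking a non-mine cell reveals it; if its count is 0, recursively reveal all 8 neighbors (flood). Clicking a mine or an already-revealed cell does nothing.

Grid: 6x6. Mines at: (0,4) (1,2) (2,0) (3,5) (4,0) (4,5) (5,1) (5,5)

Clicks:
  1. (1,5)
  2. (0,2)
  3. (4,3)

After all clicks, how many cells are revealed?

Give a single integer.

Answer: 17

Derivation:
Click 1 (1,5) count=1: revealed 1 new [(1,5)] -> total=1
Click 2 (0,2) count=1: revealed 1 new [(0,2)] -> total=2
Click 3 (4,3) count=0: revealed 15 new [(2,1) (2,2) (2,3) (2,4) (3,1) (3,2) (3,3) (3,4) (4,1) (4,2) (4,3) (4,4) (5,2) (5,3) (5,4)] -> total=17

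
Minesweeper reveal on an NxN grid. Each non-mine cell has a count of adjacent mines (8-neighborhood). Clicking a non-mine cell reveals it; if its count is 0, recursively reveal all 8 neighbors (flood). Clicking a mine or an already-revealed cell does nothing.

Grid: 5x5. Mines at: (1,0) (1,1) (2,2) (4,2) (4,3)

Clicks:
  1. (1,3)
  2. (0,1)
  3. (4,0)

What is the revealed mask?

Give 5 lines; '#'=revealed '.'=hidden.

Answer: .#...
...#.
##...
##...
##...

Derivation:
Click 1 (1,3) count=1: revealed 1 new [(1,3)] -> total=1
Click 2 (0,1) count=2: revealed 1 new [(0,1)] -> total=2
Click 3 (4,0) count=0: revealed 6 new [(2,0) (2,1) (3,0) (3,1) (4,0) (4,1)] -> total=8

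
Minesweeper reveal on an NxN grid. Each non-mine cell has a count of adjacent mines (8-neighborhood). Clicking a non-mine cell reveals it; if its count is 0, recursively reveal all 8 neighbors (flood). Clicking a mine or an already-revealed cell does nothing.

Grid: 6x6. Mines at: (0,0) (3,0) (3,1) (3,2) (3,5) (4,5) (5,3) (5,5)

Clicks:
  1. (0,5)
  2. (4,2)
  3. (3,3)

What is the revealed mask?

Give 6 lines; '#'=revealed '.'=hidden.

Click 1 (0,5) count=0: revealed 15 new [(0,1) (0,2) (0,3) (0,4) (0,5) (1,1) (1,2) (1,3) (1,4) (1,5) (2,1) (2,2) (2,3) (2,4) (2,5)] -> total=15
Click 2 (4,2) count=3: revealed 1 new [(4,2)] -> total=16
Click 3 (3,3) count=1: revealed 1 new [(3,3)] -> total=17

Answer: .#####
.#####
.#####
...#..
..#...
......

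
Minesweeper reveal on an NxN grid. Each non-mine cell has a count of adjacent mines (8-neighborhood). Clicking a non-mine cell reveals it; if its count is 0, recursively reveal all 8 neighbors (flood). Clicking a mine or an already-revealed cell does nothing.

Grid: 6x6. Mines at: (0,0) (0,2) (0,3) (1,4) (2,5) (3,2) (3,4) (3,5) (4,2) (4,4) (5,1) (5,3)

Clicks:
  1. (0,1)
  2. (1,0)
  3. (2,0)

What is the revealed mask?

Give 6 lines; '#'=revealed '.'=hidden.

Click 1 (0,1) count=2: revealed 1 new [(0,1)] -> total=1
Click 2 (1,0) count=1: revealed 1 new [(1,0)] -> total=2
Click 3 (2,0) count=0: revealed 7 new [(1,1) (2,0) (2,1) (3,0) (3,1) (4,0) (4,1)] -> total=9

Answer: .#....
##....
##....
##....
##....
......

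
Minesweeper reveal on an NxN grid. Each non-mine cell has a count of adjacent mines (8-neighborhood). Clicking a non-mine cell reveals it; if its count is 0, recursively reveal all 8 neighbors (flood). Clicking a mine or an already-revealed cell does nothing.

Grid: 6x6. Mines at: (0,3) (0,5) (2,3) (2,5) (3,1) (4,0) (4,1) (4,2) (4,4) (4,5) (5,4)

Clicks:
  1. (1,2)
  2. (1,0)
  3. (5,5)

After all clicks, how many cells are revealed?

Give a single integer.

Click 1 (1,2) count=2: revealed 1 new [(1,2)] -> total=1
Click 2 (1,0) count=0: revealed 8 new [(0,0) (0,1) (0,2) (1,0) (1,1) (2,0) (2,1) (2,2)] -> total=9
Click 3 (5,5) count=3: revealed 1 new [(5,5)] -> total=10

Answer: 10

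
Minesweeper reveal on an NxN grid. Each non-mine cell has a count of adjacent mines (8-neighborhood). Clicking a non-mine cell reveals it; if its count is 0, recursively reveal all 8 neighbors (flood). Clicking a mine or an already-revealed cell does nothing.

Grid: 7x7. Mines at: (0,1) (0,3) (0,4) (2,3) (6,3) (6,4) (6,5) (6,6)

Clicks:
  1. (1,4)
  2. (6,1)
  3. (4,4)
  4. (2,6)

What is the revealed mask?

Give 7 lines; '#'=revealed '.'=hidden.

Answer: .....##
###.###
###.###
#######
#######
#######
###....

Derivation:
Click 1 (1,4) count=3: revealed 1 new [(1,4)] -> total=1
Click 2 (6,1) count=0: revealed 37 new [(0,5) (0,6) (1,0) (1,1) (1,2) (1,5) (1,6) (2,0) (2,1) (2,2) (2,4) (2,5) (2,6) (3,0) (3,1) (3,2) (3,3) (3,4) (3,5) (3,6) (4,0) (4,1) (4,2) (4,3) (4,4) (4,5) (4,6) (5,0) (5,1) (5,2) (5,3) (5,4) (5,5) (5,6) (6,0) (6,1) (6,2)] -> total=38
Click 3 (4,4) count=0: revealed 0 new [(none)] -> total=38
Click 4 (2,6) count=0: revealed 0 new [(none)] -> total=38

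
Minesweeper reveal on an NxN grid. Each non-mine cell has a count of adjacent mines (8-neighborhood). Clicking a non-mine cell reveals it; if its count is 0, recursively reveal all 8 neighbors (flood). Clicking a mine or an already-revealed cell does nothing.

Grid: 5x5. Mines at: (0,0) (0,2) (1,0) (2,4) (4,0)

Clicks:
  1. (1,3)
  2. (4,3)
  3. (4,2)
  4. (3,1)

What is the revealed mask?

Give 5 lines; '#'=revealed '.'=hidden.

Answer: .....
.###.
.###.
.####
.####

Derivation:
Click 1 (1,3) count=2: revealed 1 new [(1,3)] -> total=1
Click 2 (4,3) count=0: revealed 13 new [(1,1) (1,2) (2,1) (2,2) (2,3) (3,1) (3,2) (3,3) (3,4) (4,1) (4,2) (4,3) (4,4)] -> total=14
Click 3 (4,2) count=0: revealed 0 new [(none)] -> total=14
Click 4 (3,1) count=1: revealed 0 new [(none)] -> total=14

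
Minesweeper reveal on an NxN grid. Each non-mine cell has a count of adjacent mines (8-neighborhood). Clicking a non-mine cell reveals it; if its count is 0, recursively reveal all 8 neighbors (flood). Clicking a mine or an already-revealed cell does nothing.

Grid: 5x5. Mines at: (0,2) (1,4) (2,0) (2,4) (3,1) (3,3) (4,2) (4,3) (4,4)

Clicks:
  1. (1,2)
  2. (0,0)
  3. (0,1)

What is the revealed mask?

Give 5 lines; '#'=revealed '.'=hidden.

Click 1 (1,2) count=1: revealed 1 new [(1,2)] -> total=1
Click 2 (0,0) count=0: revealed 4 new [(0,0) (0,1) (1,0) (1,1)] -> total=5
Click 3 (0,1) count=1: revealed 0 new [(none)] -> total=5

Answer: ##...
###..
.....
.....
.....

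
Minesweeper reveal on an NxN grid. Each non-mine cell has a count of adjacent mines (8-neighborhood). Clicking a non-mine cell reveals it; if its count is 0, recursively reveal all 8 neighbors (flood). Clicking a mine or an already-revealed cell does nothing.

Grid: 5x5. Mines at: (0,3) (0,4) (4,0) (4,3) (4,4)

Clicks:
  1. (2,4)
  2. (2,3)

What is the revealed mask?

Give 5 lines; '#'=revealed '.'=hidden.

Click 1 (2,4) count=0: revealed 18 new [(0,0) (0,1) (0,2) (1,0) (1,1) (1,2) (1,3) (1,4) (2,0) (2,1) (2,2) (2,3) (2,4) (3,0) (3,1) (3,2) (3,3) (3,4)] -> total=18
Click 2 (2,3) count=0: revealed 0 new [(none)] -> total=18

Answer: ###..
#####
#####
#####
.....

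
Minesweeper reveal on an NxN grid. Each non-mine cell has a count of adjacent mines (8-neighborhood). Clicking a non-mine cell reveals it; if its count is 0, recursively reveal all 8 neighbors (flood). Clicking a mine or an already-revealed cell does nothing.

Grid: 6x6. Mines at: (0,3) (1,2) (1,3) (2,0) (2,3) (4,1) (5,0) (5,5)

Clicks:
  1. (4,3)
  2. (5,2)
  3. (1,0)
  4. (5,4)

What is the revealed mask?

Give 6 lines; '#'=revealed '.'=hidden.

Click 1 (4,3) count=0: revealed 9 new [(3,2) (3,3) (3,4) (4,2) (4,3) (4,4) (5,2) (5,3) (5,4)] -> total=9
Click 2 (5,2) count=1: revealed 0 new [(none)] -> total=9
Click 3 (1,0) count=1: revealed 1 new [(1,0)] -> total=10
Click 4 (5,4) count=1: revealed 0 new [(none)] -> total=10

Answer: ......
#.....
......
..###.
..###.
..###.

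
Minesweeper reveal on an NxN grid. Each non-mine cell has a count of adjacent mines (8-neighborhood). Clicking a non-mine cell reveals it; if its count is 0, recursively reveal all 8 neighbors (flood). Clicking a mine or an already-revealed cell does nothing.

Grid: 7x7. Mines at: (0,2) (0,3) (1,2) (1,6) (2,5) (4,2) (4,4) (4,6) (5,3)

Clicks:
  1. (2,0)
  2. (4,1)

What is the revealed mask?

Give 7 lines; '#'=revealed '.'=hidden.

Answer: ##.....
##.....
##.....
##.....
##.....
###....
###....

Derivation:
Click 1 (2,0) count=0: revealed 16 new [(0,0) (0,1) (1,0) (1,1) (2,0) (2,1) (3,0) (3,1) (4,0) (4,1) (5,0) (5,1) (5,2) (6,0) (6,1) (6,2)] -> total=16
Click 2 (4,1) count=1: revealed 0 new [(none)] -> total=16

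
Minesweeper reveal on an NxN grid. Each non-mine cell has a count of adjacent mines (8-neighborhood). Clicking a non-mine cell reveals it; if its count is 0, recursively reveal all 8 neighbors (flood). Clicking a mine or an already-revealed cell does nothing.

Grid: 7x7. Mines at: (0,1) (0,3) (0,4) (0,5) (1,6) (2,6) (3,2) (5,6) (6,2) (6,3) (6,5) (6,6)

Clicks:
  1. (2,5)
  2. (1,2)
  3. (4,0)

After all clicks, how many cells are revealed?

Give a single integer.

Answer: 14

Derivation:
Click 1 (2,5) count=2: revealed 1 new [(2,5)] -> total=1
Click 2 (1,2) count=2: revealed 1 new [(1,2)] -> total=2
Click 3 (4,0) count=0: revealed 12 new [(1,0) (1,1) (2,0) (2,1) (3,0) (3,1) (4,0) (4,1) (5,0) (5,1) (6,0) (6,1)] -> total=14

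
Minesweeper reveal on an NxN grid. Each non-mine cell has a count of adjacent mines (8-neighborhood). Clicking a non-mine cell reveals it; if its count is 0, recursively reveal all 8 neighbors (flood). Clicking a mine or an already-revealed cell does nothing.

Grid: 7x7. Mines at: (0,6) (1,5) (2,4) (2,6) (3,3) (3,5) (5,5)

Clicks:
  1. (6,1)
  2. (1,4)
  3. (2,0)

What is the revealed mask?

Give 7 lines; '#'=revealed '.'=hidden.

Answer: #####..
#####..
####...
###....
#####..
#####..
#####..

Derivation:
Click 1 (6,1) count=0: revealed 32 new [(0,0) (0,1) (0,2) (0,3) (0,4) (1,0) (1,1) (1,2) (1,3) (1,4) (2,0) (2,1) (2,2) (2,3) (3,0) (3,1) (3,2) (4,0) (4,1) (4,2) (4,3) (4,4) (5,0) (5,1) (5,2) (5,3) (5,4) (6,0) (6,1) (6,2) (6,3) (6,4)] -> total=32
Click 2 (1,4) count=2: revealed 0 new [(none)] -> total=32
Click 3 (2,0) count=0: revealed 0 new [(none)] -> total=32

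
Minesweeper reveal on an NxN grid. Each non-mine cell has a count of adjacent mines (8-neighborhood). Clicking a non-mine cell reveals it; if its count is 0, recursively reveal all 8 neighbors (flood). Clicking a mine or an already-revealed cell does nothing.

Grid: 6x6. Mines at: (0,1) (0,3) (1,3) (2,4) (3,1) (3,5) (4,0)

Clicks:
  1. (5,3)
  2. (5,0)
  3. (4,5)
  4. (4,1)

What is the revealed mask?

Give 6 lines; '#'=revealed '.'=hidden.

Click 1 (5,3) count=0: revealed 13 new [(3,2) (3,3) (3,4) (4,1) (4,2) (4,3) (4,4) (4,5) (5,1) (5,2) (5,3) (5,4) (5,5)] -> total=13
Click 2 (5,0) count=1: revealed 1 new [(5,0)] -> total=14
Click 3 (4,5) count=1: revealed 0 new [(none)] -> total=14
Click 4 (4,1) count=2: revealed 0 new [(none)] -> total=14

Answer: ......
......
......
..###.
.#####
######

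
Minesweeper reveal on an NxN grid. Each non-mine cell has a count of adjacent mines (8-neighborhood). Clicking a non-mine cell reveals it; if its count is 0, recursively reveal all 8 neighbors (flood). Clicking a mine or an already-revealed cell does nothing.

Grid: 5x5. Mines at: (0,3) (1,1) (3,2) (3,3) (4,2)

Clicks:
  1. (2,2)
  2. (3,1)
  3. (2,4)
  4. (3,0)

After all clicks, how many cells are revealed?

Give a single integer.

Answer: 8

Derivation:
Click 1 (2,2) count=3: revealed 1 new [(2,2)] -> total=1
Click 2 (3,1) count=2: revealed 1 new [(3,1)] -> total=2
Click 3 (2,4) count=1: revealed 1 new [(2,4)] -> total=3
Click 4 (3,0) count=0: revealed 5 new [(2,0) (2,1) (3,0) (4,0) (4,1)] -> total=8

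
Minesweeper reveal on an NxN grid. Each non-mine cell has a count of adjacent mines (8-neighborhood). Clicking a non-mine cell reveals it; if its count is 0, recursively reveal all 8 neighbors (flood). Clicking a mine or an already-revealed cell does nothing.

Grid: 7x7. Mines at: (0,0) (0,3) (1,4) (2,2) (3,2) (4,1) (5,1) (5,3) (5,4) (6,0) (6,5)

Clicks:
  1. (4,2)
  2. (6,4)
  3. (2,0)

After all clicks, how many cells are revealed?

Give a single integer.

Click 1 (4,2) count=4: revealed 1 new [(4,2)] -> total=1
Click 2 (6,4) count=3: revealed 1 new [(6,4)] -> total=2
Click 3 (2,0) count=0: revealed 6 new [(1,0) (1,1) (2,0) (2,1) (3,0) (3,1)] -> total=8

Answer: 8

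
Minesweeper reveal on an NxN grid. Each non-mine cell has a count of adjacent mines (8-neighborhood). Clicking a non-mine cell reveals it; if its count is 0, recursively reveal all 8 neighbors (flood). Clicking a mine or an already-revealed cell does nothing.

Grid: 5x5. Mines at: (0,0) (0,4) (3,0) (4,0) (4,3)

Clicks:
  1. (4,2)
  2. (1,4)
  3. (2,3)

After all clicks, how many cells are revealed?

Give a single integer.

Answer: 16

Derivation:
Click 1 (4,2) count=1: revealed 1 new [(4,2)] -> total=1
Click 2 (1,4) count=1: revealed 1 new [(1,4)] -> total=2
Click 3 (2,3) count=0: revealed 14 new [(0,1) (0,2) (0,3) (1,1) (1,2) (1,3) (2,1) (2,2) (2,3) (2,4) (3,1) (3,2) (3,3) (3,4)] -> total=16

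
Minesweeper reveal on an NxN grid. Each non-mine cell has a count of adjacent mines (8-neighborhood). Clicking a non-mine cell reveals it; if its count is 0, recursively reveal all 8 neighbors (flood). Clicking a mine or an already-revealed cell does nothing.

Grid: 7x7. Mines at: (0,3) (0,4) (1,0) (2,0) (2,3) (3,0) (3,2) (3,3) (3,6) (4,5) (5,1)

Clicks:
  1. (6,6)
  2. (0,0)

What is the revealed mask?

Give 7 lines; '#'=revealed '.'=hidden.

Click 1 (6,6) count=0: revealed 13 new [(4,2) (4,3) (4,4) (5,2) (5,3) (5,4) (5,5) (5,6) (6,2) (6,3) (6,4) (6,5) (6,6)] -> total=13
Click 2 (0,0) count=1: revealed 1 new [(0,0)] -> total=14

Answer: #......
.......
.......
.......
..###..
..#####
..#####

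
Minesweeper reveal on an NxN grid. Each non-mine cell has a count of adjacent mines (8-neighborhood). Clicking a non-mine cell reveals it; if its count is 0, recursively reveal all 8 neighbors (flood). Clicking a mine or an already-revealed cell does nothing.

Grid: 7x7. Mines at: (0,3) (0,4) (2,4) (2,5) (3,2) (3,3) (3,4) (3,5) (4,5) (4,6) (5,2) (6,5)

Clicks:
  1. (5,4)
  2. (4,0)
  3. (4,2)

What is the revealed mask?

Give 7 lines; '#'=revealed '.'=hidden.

Answer: ###....
###....
###....
##.....
###....
##..#..
##.....

Derivation:
Click 1 (5,4) count=2: revealed 1 new [(5,4)] -> total=1
Click 2 (4,0) count=0: revealed 17 new [(0,0) (0,1) (0,2) (1,0) (1,1) (1,2) (2,0) (2,1) (2,2) (3,0) (3,1) (4,0) (4,1) (5,0) (5,1) (6,0) (6,1)] -> total=18
Click 3 (4,2) count=3: revealed 1 new [(4,2)] -> total=19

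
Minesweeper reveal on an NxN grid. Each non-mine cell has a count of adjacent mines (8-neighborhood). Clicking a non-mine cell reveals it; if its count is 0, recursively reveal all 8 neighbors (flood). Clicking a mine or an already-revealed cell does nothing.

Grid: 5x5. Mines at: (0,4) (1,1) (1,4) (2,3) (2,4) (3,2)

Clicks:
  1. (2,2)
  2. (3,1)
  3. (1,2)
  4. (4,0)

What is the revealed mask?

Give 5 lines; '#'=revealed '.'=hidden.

Answer: .....
..#..
###..
##...
##...

Derivation:
Click 1 (2,2) count=3: revealed 1 new [(2,2)] -> total=1
Click 2 (3,1) count=1: revealed 1 new [(3,1)] -> total=2
Click 3 (1,2) count=2: revealed 1 new [(1,2)] -> total=3
Click 4 (4,0) count=0: revealed 5 new [(2,0) (2,1) (3,0) (4,0) (4,1)] -> total=8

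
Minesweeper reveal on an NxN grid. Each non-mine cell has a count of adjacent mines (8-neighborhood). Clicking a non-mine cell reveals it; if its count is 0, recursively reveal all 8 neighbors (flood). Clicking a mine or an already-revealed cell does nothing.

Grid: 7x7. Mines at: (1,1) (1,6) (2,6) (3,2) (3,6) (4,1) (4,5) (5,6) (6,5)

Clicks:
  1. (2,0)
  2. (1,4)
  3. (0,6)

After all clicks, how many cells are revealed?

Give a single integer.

Answer: 17

Derivation:
Click 1 (2,0) count=1: revealed 1 new [(2,0)] -> total=1
Click 2 (1,4) count=0: revealed 15 new [(0,2) (0,3) (0,4) (0,5) (1,2) (1,3) (1,4) (1,5) (2,2) (2,3) (2,4) (2,5) (3,3) (3,4) (3,5)] -> total=16
Click 3 (0,6) count=1: revealed 1 new [(0,6)] -> total=17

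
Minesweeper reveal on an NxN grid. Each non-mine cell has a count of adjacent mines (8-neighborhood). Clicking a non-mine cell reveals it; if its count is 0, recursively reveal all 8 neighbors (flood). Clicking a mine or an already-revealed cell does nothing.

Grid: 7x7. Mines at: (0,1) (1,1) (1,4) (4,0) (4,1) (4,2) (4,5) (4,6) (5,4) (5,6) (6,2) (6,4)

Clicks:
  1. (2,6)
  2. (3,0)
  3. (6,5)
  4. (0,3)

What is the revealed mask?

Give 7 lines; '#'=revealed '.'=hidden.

Answer: ...#.##
.....##
.....##
#....##
.......
.......
.....#.

Derivation:
Click 1 (2,6) count=0: revealed 8 new [(0,5) (0,6) (1,5) (1,6) (2,5) (2,6) (3,5) (3,6)] -> total=8
Click 2 (3,0) count=2: revealed 1 new [(3,0)] -> total=9
Click 3 (6,5) count=3: revealed 1 new [(6,5)] -> total=10
Click 4 (0,3) count=1: revealed 1 new [(0,3)] -> total=11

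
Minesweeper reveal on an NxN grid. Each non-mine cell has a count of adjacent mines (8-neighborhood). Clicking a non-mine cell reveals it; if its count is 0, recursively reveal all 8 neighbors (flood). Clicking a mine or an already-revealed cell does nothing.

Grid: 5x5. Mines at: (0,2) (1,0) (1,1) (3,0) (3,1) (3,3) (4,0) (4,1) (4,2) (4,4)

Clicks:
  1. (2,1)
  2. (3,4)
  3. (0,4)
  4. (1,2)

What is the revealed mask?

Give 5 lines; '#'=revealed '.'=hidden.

Click 1 (2,1) count=4: revealed 1 new [(2,1)] -> total=1
Click 2 (3,4) count=2: revealed 1 new [(3,4)] -> total=2
Click 3 (0,4) count=0: revealed 6 new [(0,3) (0,4) (1,3) (1,4) (2,3) (2,4)] -> total=8
Click 4 (1,2) count=2: revealed 1 new [(1,2)] -> total=9

Answer: ...##
..###
.#.##
....#
.....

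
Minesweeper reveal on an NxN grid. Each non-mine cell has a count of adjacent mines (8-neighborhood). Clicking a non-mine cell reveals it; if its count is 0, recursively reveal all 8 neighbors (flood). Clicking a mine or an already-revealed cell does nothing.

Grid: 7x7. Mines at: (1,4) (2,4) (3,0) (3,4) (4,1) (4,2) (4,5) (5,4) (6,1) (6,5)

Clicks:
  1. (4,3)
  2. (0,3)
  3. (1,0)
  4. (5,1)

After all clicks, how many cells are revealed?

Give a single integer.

Answer: 17

Derivation:
Click 1 (4,3) count=3: revealed 1 new [(4,3)] -> total=1
Click 2 (0,3) count=1: revealed 1 new [(0,3)] -> total=2
Click 3 (1,0) count=0: revealed 14 new [(0,0) (0,1) (0,2) (1,0) (1,1) (1,2) (1,3) (2,0) (2,1) (2,2) (2,3) (3,1) (3,2) (3,3)] -> total=16
Click 4 (5,1) count=3: revealed 1 new [(5,1)] -> total=17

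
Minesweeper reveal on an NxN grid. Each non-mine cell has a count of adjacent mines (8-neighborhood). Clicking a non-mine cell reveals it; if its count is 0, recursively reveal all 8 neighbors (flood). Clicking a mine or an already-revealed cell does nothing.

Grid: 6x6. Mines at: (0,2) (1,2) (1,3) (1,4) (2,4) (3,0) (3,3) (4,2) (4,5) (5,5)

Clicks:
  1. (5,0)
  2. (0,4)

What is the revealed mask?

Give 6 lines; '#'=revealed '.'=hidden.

Click 1 (5,0) count=0: revealed 4 new [(4,0) (4,1) (5,0) (5,1)] -> total=4
Click 2 (0,4) count=2: revealed 1 new [(0,4)] -> total=5

Answer: ....#.
......
......
......
##....
##....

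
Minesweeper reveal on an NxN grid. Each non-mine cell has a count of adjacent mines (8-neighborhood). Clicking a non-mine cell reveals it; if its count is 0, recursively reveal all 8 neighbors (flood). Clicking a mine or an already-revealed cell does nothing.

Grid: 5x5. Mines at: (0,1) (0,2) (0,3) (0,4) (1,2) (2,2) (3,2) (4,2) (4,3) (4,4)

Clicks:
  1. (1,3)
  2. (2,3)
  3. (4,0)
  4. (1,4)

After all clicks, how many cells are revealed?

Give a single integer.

Click 1 (1,3) count=5: revealed 1 new [(1,3)] -> total=1
Click 2 (2,3) count=3: revealed 1 new [(2,3)] -> total=2
Click 3 (4,0) count=0: revealed 8 new [(1,0) (1,1) (2,0) (2,1) (3,0) (3,1) (4,0) (4,1)] -> total=10
Click 4 (1,4) count=2: revealed 1 new [(1,4)] -> total=11

Answer: 11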